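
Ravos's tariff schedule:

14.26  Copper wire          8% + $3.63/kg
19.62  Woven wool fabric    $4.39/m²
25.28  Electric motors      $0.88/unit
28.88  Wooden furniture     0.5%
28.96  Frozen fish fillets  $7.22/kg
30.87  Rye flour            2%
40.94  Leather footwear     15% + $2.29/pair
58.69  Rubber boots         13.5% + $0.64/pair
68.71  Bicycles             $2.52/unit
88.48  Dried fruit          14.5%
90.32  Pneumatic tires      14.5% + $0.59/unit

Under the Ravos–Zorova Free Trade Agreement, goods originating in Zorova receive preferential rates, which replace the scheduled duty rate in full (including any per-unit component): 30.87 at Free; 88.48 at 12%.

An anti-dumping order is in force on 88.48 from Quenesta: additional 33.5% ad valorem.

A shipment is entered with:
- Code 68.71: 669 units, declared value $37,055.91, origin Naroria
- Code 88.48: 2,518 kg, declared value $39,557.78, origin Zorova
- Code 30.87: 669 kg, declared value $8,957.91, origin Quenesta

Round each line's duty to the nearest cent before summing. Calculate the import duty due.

Line 1 (68.71, Naroria, 669 units, $37,055.91):
Base rate for 68.71 is $2.52/unit.
Duty = 669 × $2.52 = $1,685.88.
Line 2 (88.48, Zorova, 2,518 kg, $39,557.78):
Base rate for 88.48 is 14.5%.
Origin Zorova qualifies under the Ravos–Zorova agreement and 88.48 is covered: preferential rate 12% applies instead.
The additional-duty order on 88.48 targets Quenesta, not Zorova; it does not apply.
Duty = $39,557.78 × 12% = $4,746.93.
Line 3 (30.87, Quenesta, 669 kg, $8,957.91):
Base rate for 30.87 is 2%.
30.87 has an FTA preferential rate, but origin Quenesta is not Zorova; base rate stands.
Duty = $8,957.91 × 2% = $179.16.
Total = $1,685.88 + $4,746.93 + $179.16 = $6,611.97.

$6,611.97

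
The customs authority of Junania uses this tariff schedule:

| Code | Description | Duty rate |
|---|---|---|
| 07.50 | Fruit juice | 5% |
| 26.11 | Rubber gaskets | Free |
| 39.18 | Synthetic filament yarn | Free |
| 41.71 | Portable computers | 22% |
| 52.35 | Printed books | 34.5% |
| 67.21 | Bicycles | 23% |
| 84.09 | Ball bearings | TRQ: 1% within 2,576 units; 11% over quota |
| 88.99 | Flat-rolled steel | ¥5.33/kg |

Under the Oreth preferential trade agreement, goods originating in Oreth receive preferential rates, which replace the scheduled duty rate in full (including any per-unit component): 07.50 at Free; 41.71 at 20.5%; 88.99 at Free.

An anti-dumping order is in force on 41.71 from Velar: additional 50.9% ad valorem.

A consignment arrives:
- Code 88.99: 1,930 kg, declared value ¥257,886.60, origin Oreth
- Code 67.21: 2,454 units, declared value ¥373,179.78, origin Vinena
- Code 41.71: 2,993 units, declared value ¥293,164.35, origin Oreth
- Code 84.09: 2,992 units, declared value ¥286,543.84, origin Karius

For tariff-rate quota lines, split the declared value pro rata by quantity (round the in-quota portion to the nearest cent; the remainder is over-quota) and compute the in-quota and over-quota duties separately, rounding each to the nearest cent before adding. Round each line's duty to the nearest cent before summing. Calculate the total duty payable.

Line 1 (88.99, Oreth, 1,930 kg, ¥257,886.60):
Base rate for 88.99 is ¥5.33/kg.
Origin Oreth qualifies under the Junania–Oreth agreement and 88.99 is covered: preferential rate Free applies instead.
Duty = ¥257,886.60 × 0% = ¥0.00.
Line 2 (67.21, Vinena, 2,454 units, ¥373,179.78):
Base rate for 67.21 is 23%.
Duty = ¥373,179.78 × 23% = ¥85,831.35.
Line 3 (41.71, Oreth, 2,993 units, ¥293,164.35):
Base rate for 41.71 is 22%.
Origin Oreth qualifies under the Junania–Oreth agreement and 41.71 is covered: preferential rate 20.5% applies instead.
The additional-duty order on 41.71 targets Velar, not Oreth; it does not apply.
Duty = ¥293,164.35 × 20.5% = ¥60,098.69.
Line 4 (84.09, Karius, 2,992 units, ¥286,543.84):
Code 84.09 is under a tariff-rate quota (threshold 2,576 units). In-quota: 2,576 units at 1%; over-quota: 416 units at 11%.
Pro-rata value split: in-quota = ¥286,543.84 × 2,576/2,992 = ¥246,703.52; over-quota = ¥286,543.84 − ¥246,703.52 = ¥39,840.32.
In-quota duty = ¥246,703.52 × 1% = ¥2,467.04. Over-quota duty = ¥39,840.32 × 11% = ¥4,382.44.
Line duty = ¥2,467.04 + ¥4,382.44 = ¥6,849.48.
Total = ¥0.00 + ¥85,831.35 + ¥60,098.69 + ¥6,849.48 = ¥152,779.52.

¥152,779.52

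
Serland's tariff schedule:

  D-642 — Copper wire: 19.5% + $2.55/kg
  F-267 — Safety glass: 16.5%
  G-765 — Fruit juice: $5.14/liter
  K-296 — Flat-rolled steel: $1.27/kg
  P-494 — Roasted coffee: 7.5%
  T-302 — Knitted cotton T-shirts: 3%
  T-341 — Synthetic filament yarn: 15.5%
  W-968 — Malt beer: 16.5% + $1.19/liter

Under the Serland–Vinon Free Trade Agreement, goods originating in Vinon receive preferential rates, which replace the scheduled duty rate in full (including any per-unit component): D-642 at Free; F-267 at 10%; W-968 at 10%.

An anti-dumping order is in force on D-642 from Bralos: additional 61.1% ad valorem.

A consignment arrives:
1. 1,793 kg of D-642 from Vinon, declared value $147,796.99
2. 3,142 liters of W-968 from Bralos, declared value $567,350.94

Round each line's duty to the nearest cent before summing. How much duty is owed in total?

Line 1 (D-642, Vinon, 1,793 kg, $147,796.99):
Base rate for D-642 is 19.5% + $2.55/kg.
Origin Vinon qualifies under the Serland–Vinon agreement and D-642 is covered: preferential rate Free applies instead.
The additional-duty order on D-642 targets Bralos, not Vinon; it does not apply.
Duty = $147,796.99 × 0% = $0.00.
Line 2 (W-968, Bralos, 3,142 liters, $567,350.94):
Base rate for W-968 is 16.5% + $1.19/liter.
W-968 has an FTA preferential rate, but origin Bralos is not Vinon; base rate stands.
Duty = $567,350.94 × 16.5% + 3,142 × $1.19 = $97,351.89.
Total = $0.00 + $97,351.89 = $97,351.89.

$97,351.89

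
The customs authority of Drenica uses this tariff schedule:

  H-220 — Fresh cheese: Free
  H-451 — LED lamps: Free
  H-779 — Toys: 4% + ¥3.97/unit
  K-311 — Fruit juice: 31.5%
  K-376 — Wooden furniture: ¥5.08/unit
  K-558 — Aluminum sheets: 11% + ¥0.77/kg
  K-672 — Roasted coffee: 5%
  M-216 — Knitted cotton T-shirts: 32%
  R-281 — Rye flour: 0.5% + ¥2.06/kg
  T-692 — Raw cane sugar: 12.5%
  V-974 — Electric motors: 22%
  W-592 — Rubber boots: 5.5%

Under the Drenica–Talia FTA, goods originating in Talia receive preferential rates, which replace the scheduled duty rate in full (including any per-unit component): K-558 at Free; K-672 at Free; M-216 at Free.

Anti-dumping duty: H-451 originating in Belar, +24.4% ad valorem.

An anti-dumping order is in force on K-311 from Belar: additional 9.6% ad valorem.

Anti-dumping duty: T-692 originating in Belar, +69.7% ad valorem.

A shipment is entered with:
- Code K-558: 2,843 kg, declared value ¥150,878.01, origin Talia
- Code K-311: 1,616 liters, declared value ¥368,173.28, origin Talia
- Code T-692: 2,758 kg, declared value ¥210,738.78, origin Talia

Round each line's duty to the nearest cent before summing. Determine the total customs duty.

Line 1 (K-558, Talia, 2,843 kg, ¥150,878.01):
Base rate for K-558 is 11% + ¥0.77/kg.
Origin Talia qualifies under the Drenica–Talia agreement and K-558 is covered: preferential rate Free applies instead.
Duty = ¥150,878.01 × 0% = ¥0.00.
Line 2 (K-311, Talia, 1,616 liters, ¥368,173.28):
Base rate for K-311 is 31.5%.
Origin Talia is the FTA partner but K-311 is not on the preference list; base rate stands.
The additional-duty order on K-311 targets Belar, not Talia; it does not apply.
Duty = ¥368,173.28 × 31.5% = ¥115,974.58.
Line 3 (T-692, Talia, 2,758 kg, ¥210,738.78):
Base rate for T-692 is 12.5%.
Origin Talia is the FTA partner but T-692 is not on the preference list; base rate stands.
The additional-duty order on T-692 targets Belar, not Talia; it does not apply.
Duty = ¥210,738.78 × 12.5% = ¥26,342.35.
Total = ¥0.00 + ¥115,974.58 + ¥26,342.35 = ¥142,316.93.

¥142,316.93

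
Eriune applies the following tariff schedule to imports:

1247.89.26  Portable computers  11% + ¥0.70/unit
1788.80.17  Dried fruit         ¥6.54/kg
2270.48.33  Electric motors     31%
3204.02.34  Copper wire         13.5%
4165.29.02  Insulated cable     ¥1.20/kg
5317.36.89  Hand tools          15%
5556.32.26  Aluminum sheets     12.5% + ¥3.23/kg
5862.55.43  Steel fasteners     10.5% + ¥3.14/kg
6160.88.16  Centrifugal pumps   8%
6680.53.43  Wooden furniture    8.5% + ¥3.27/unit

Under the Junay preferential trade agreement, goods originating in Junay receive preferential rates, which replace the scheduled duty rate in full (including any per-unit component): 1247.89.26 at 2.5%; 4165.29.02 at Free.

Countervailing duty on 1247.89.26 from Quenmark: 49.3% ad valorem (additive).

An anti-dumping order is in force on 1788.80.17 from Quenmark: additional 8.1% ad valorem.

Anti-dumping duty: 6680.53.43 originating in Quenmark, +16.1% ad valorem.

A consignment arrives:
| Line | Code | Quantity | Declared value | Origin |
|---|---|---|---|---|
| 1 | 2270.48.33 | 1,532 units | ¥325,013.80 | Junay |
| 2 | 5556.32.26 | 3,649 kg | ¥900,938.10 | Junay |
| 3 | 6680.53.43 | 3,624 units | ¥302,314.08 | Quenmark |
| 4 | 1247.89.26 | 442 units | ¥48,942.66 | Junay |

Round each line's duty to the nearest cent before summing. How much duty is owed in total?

Line 1 (2270.48.33, Junay, 1,532 units, ¥325,013.80):
Base rate for 2270.48.33 is 31%.
Origin Junay is the FTA partner but 2270.48.33 is not on the preference list; base rate stands.
Duty = ¥325,013.80 × 31% = ¥100,754.28.
Line 2 (5556.32.26, Junay, 3,649 kg, ¥900,938.10):
Base rate for 5556.32.26 is 12.5% + ¥3.23/kg.
Origin Junay is the FTA partner but 5556.32.26 is not on the preference list; base rate stands.
Duty = ¥900,938.10 × 12.5% + 3,649 × ¥3.23 = ¥124,403.53.
Line 3 (6680.53.43, Quenmark, 3,624 units, ¥302,314.08):
Base rate for 6680.53.43 is 8.5% + ¥3.27/unit.
Additional duty on 6680.53.43 from Quenmark: +16.1%. Applied ad valorem rate: 8.5% + 16.1% = 24.6%.
Duty = ¥302,314.08 × 24.6% + 3,624 × ¥3.27 = ¥86,219.74.
Line 4 (1247.89.26, Junay, 442 units, ¥48,942.66):
Base rate for 1247.89.26 is 11% + ¥0.70/unit.
Origin Junay qualifies under the Eriune–Junay agreement and 1247.89.26 is covered: preferential rate 2.5% applies instead.
The additional-duty order on 1247.89.26 targets Quenmark, not Junay; it does not apply.
Duty = ¥48,942.66 × 2.5% = ¥1,223.57.
Total = ¥100,754.28 + ¥124,403.53 + ¥86,219.74 + ¥1,223.57 = ¥312,601.12.

¥312,601.12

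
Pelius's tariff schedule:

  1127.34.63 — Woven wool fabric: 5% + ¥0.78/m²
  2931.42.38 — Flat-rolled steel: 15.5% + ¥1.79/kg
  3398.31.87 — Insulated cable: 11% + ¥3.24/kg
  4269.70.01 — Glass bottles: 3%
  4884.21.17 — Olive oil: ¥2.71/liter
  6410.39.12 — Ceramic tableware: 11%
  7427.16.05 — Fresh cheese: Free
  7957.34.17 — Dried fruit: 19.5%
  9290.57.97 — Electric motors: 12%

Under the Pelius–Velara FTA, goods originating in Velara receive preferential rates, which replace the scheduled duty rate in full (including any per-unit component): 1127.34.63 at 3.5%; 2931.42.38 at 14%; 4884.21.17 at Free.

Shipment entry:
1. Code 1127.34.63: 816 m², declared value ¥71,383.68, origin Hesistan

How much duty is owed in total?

¥4,205.66

Line 1 (1127.34.63, Hesistan, 816 m², ¥71,383.68):
Base rate for 1127.34.63 is 5% + ¥0.78/m².
1127.34.63 has an FTA preferential rate, but origin Hesistan is not Velara; base rate stands.
Duty = ¥71,383.68 × 5% + 816 × ¥0.78 = ¥4,205.66.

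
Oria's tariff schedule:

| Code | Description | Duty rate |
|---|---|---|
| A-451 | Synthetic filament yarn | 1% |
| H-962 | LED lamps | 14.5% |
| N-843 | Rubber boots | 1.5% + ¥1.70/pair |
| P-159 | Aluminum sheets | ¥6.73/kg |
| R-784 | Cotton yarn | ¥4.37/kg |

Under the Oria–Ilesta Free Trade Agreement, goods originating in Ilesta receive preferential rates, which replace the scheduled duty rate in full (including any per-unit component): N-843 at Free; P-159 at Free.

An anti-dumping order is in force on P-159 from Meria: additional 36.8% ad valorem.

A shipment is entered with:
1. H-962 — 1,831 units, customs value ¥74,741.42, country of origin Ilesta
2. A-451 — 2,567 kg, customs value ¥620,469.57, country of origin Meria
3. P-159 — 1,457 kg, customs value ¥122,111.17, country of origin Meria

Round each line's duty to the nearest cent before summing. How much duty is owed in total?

Line 1 (H-962, Ilesta, 1,831 units, ¥74,741.42):
Base rate for H-962 is 14.5%.
Origin Ilesta is the FTA partner but H-962 is not on the preference list; base rate stands.
Duty = ¥74,741.42 × 14.5% = ¥10,837.51.
Line 2 (A-451, Meria, 2,567 kg, ¥620,469.57):
Base rate for A-451 is 1%.
Duty = ¥620,469.57 × 1% = ¥6,204.70.
Line 3 (P-159, Meria, 1,457 kg, ¥122,111.17):
Base rate for P-159 is ¥6.73/kg.
P-159 has an FTA preferential rate, but origin Meria is not Ilesta; base rate stands.
Additional duty on P-159 from Meria: +36.8% ad valorem. Applied ad valorem rate = 36.8%.
Duty = ¥122,111.17 × 36.8% + 1,457 × ¥6.73 = ¥54,742.52.
Total = ¥10,837.51 + ¥6,204.70 + ¥54,742.52 = ¥71,784.73.

¥71,784.73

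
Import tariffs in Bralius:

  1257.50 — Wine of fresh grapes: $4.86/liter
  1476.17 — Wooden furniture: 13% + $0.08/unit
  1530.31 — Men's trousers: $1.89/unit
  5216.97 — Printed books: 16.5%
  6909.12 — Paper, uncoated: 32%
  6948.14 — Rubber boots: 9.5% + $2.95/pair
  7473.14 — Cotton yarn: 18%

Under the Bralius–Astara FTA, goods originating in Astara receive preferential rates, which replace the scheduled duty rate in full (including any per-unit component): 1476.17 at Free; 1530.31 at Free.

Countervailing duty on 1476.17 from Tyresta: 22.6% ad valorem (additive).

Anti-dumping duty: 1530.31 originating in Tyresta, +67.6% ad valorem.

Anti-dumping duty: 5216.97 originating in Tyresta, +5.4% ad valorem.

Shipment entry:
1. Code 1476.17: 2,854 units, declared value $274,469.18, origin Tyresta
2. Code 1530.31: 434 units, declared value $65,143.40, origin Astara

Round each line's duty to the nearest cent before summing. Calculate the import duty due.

$97,939.35

Line 1 (1476.17, Tyresta, 2,854 units, $274,469.18):
Base rate for 1476.17 is 13% + $0.08/unit.
1476.17 has an FTA preferential rate, but origin Tyresta is not Astara; base rate stands.
Additional duty on 1476.17 from Tyresta: +22.6%. Applied ad valorem rate: 13% + 22.6% = 35.6%.
Duty = $274,469.18 × 35.6% + 2,854 × $0.08 = $97,939.35.
Line 2 (1530.31, Astara, 434 units, $65,143.40):
Base rate for 1530.31 is $1.89/unit.
Origin Astara qualifies under the Bralius–Astara agreement and 1530.31 is covered: preferential rate Free applies instead.
The additional-duty order on 1530.31 targets Tyresta, not Astara; it does not apply.
Duty = $65,143.40 × 0% = $0.00.
Total = $97,939.35 + $0.00 = $97,939.35.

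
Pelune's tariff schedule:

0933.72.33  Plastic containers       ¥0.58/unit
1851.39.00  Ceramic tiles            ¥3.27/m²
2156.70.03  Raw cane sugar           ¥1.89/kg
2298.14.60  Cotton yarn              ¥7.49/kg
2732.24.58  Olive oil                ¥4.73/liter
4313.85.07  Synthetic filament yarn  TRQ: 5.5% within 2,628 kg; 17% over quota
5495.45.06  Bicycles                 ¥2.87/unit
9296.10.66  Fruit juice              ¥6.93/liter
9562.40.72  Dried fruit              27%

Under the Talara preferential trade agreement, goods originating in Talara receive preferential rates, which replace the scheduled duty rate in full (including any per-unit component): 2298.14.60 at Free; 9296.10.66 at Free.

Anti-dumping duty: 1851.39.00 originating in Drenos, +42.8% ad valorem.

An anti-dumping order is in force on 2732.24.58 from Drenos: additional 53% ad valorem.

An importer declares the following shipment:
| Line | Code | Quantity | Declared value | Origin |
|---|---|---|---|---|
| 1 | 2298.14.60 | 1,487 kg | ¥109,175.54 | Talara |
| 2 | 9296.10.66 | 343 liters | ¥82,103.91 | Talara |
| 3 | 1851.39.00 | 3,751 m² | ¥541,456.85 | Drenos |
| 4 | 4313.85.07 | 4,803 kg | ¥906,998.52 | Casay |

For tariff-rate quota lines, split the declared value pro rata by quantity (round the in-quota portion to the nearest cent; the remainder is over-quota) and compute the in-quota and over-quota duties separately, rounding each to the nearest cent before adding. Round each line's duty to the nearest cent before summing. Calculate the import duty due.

Line 1 (2298.14.60, Talara, 1,487 kg, ¥109,175.54):
Base rate for 2298.14.60 is ¥7.49/kg.
Origin Talara qualifies under the Pelune–Talara agreement and 2298.14.60 is covered: preferential rate Free applies instead.
Duty = ¥109,175.54 × 0% = ¥0.00.
Line 2 (9296.10.66, Talara, 343 liters, ¥82,103.91):
Base rate for 9296.10.66 is ¥6.93/liter.
Origin Talara qualifies under the Pelune–Talara agreement and 9296.10.66 is covered: preferential rate Free applies instead.
Duty = ¥82,103.91 × 0% = ¥0.00.
Line 3 (1851.39.00, Drenos, 3,751 m², ¥541,456.85):
Base rate for 1851.39.00 is ¥3.27/m².
Additional duty on 1851.39.00 from Drenos: +42.8% ad valorem. Applied ad valorem rate = 42.8%.
Duty = ¥541,456.85 × 42.8% + 3,751 × ¥3.27 = ¥244,009.30.
Line 4 (4313.85.07, Casay, 4,803 kg, ¥906,998.52):
Code 4313.85.07 is under a tariff-rate quota (threshold 2,628 kg). In-quota: 2,628 kg at 5.5%; over-quota: 2,175 kg at 17%.
Pro-rata value split: in-quota = ¥906,998.52 × 2,628/4,803 = ¥496,271.52; over-quota = ¥906,998.52 − ¥496,271.52 = ¥410,727.00.
In-quota duty = ¥496,271.52 × 5.5% = ¥27,294.93. Over-quota duty = ¥410,727.00 × 17% = ¥69,823.59.
Line duty = ¥27,294.93 + ¥69,823.59 = ¥97,118.52.
Total = ¥0.00 + ¥0.00 + ¥244,009.30 + ¥97,118.52 = ¥341,127.82.

¥341,127.82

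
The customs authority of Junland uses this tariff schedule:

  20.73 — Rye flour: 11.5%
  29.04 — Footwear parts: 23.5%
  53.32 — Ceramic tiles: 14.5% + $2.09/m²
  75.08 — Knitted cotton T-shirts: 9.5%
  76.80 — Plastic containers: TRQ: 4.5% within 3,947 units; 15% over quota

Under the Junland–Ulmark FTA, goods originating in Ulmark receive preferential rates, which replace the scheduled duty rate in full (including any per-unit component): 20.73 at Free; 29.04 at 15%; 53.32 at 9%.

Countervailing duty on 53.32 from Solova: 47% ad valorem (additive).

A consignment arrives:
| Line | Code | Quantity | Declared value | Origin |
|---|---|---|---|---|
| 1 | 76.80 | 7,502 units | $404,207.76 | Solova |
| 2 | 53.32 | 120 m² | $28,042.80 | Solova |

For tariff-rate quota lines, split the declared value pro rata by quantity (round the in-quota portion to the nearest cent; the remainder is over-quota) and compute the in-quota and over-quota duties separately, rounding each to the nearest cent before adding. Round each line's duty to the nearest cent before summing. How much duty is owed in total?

$55,798.53

Line 1 (76.80, Solova, 7,502 units, $404,207.76):
Code 76.80 is under a tariff-rate quota (threshold 3,947 units). In-quota: 3,947 units at 4.5%; over-quota: 3,555 units at 15%.
Pro-rata value split: in-quota = $404,207.76 × 3,947/7,502 = $212,664.36; over-quota = $404,207.76 − $212,664.36 = $191,543.40.
In-quota duty = $212,664.36 × 4.5% = $9,569.90. Over-quota duty = $191,543.40 × 15% = $28,731.51.
Line duty = $9,569.90 + $28,731.51 = $38,301.41.
Line 2 (53.32, Solova, 120 m², $28,042.80):
Base rate for 53.32 is 14.5% + $2.09/m².
53.32 has an FTA preferential rate, but origin Solova is not Ulmark; base rate stands.
Additional duty on 53.32 from Solova: +47%. Applied ad valorem rate: 14.5% + 47% = 61.5%.
Duty = $28,042.80 × 61.5% + 120 × $2.09 = $17,497.12.
Total = $38,301.41 + $17,497.12 = $55,798.53.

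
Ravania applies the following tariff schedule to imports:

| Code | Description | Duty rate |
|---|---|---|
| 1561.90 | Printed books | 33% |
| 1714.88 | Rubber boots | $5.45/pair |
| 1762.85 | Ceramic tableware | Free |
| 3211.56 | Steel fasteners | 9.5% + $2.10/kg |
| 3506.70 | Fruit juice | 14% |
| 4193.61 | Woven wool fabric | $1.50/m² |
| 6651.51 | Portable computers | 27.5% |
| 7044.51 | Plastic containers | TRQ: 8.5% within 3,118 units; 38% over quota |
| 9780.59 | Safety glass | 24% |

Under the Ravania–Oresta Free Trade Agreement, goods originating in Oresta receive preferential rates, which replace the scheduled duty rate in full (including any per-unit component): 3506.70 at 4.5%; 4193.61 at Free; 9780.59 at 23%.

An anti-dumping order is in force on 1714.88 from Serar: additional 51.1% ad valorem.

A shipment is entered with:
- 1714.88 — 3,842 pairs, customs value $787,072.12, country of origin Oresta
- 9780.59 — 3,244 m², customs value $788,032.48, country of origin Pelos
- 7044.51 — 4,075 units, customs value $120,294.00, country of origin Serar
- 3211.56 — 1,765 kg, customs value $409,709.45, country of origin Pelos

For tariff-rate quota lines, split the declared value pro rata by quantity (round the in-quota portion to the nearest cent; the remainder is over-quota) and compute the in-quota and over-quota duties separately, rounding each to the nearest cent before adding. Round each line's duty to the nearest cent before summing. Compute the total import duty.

Line 1 (1714.88, Oresta, 3,842 pairs, $787,072.12):
Base rate for 1714.88 is $5.45/pair.
Origin Oresta is the FTA partner but 1714.88 is not on the preference list; base rate stands.
The additional-duty order on 1714.88 targets Serar, not Oresta; it does not apply.
Duty = 3,842 × $5.45 = $20,938.90.
Line 2 (9780.59, Pelos, 3,244 m², $788,032.48):
Base rate for 9780.59 is 24%.
9780.59 has an FTA preferential rate, but origin Pelos is not Oresta; base rate stands.
Duty = $788,032.48 × 24% = $189,127.80.
Line 3 (7044.51, Serar, 4,075 units, $120,294.00):
Code 7044.51 is under a tariff-rate quota (threshold 3,118 units). In-quota: 3,118 units at 8.5%; over-quota: 957 units at 38%.
Pro-rata value split: in-quota = $120,294.00 × 3,118/4,075 = $92,043.36; over-quota = $120,294.00 − $92,043.36 = $28,250.64.
In-quota duty = $92,043.36 × 8.5% = $7,823.69. Over-quota duty = $28,250.64 × 38% = $10,735.24.
Line duty = $7,823.69 + $10,735.24 = $18,558.93.
Line 4 (3211.56, Pelos, 1,765 kg, $409,709.45):
Base rate for 3211.56 is 9.5% + $2.10/kg.
Duty = $409,709.45 × 9.5% + 1,765 × $2.10 = $42,628.90.
Total = $20,938.90 + $189,127.80 + $18,558.93 + $42,628.90 = $271,254.53.

$271,254.53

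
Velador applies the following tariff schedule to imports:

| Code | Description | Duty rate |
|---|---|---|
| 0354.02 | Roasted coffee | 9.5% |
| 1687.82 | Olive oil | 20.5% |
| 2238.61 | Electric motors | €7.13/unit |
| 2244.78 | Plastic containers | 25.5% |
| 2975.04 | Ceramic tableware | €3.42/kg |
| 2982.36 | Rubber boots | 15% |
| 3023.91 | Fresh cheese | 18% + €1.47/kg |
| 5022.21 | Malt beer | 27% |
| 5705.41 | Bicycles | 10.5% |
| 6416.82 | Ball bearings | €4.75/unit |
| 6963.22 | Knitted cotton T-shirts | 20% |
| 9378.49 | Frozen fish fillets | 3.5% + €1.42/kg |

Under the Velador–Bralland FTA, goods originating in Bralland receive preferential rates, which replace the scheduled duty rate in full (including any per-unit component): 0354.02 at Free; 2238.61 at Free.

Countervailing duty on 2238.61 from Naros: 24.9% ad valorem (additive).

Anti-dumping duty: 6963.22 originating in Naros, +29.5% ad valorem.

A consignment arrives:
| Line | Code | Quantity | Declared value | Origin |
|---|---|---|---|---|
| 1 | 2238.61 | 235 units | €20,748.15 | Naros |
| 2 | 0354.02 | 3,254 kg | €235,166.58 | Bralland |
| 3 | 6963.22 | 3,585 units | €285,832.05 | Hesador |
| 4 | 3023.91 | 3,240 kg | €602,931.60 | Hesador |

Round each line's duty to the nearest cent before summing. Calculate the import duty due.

Line 1 (2238.61, Naros, 235 units, €20,748.15):
Base rate for 2238.61 is €7.13/unit.
2238.61 has an FTA preferential rate, but origin Naros is not Bralland; base rate stands.
Additional duty on 2238.61 from Naros: +24.9% ad valorem. Applied ad valorem rate = 24.9%.
Duty = €20,748.15 × 24.9% + 235 × €7.13 = €6,841.84.
Line 2 (0354.02, Bralland, 3,254 kg, €235,166.58):
Base rate for 0354.02 is 9.5%.
Origin Bralland qualifies under the Velador–Bralland agreement and 0354.02 is covered: preferential rate Free applies instead.
Duty = €235,166.58 × 0% = €0.00.
Line 3 (6963.22, Hesador, 3,585 units, €285,832.05):
Base rate for 6963.22 is 20%.
The additional-duty order on 6963.22 targets Naros, not Hesador; it does not apply.
Duty = €285,832.05 × 20% = €57,166.41.
Line 4 (3023.91, Hesador, 3,240 kg, €602,931.60):
Base rate for 3023.91 is 18% + €1.47/kg.
Duty = €602,931.60 × 18% + 3,240 × €1.47 = €113,290.49.
Total = €6,841.84 + €0.00 + €57,166.41 + €113,290.49 = €177,298.74.

€177,298.74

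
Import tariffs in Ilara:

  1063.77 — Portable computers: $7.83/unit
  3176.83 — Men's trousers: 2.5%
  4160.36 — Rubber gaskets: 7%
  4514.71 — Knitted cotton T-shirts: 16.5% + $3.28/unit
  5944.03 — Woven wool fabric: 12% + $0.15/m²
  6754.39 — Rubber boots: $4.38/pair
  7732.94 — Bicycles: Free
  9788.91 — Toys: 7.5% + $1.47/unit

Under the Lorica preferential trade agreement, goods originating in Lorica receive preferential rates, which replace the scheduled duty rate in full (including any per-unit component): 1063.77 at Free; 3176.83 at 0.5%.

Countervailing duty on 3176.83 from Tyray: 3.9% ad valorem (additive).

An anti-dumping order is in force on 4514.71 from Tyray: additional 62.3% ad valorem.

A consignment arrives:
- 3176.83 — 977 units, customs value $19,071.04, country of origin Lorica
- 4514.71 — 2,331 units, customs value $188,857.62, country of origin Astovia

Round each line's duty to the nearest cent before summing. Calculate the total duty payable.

Line 1 (3176.83, Lorica, 977 units, $19,071.04):
Base rate for 3176.83 is 2.5%.
Origin Lorica qualifies under the Ilara–Lorica agreement and 3176.83 is covered: preferential rate 0.5% applies instead.
The additional-duty order on 3176.83 targets Tyray, not Lorica; it does not apply.
Duty = $19,071.04 × 0.5% = $95.36.
Line 2 (4514.71, Astovia, 2,331 units, $188,857.62):
Base rate for 4514.71 is 16.5% + $3.28/unit.
The additional-duty order on 4514.71 targets Tyray, not Astovia; it does not apply.
Duty = $188,857.62 × 16.5% + 2,331 × $3.28 = $38,807.19.
Total = $95.36 + $38,807.19 = $38,902.55.

$38,902.55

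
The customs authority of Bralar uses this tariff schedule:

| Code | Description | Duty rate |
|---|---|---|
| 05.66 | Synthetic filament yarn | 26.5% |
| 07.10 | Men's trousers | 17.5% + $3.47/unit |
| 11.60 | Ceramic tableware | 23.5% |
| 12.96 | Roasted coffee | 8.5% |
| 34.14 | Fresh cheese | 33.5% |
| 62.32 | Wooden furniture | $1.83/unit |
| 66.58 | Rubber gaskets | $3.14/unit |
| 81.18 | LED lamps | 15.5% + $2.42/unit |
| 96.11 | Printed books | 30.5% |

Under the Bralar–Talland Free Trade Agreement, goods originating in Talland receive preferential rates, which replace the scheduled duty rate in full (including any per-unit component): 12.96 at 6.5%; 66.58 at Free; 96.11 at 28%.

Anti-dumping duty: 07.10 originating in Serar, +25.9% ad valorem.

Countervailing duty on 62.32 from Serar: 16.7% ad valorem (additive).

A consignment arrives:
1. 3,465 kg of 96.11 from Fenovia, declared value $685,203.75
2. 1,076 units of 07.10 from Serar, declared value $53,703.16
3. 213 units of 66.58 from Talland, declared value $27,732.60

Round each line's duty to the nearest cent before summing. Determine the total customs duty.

$236,028.03

Line 1 (96.11, Fenovia, 3,465 kg, $685,203.75):
Base rate for 96.11 is 30.5%.
96.11 has an FTA preferential rate, but origin Fenovia is not Talland; base rate stands.
Duty = $685,203.75 × 30.5% = $208,987.14.
Line 2 (07.10, Serar, 1,076 units, $53,703.16):
Base rate for 07.10 is 17.5% + $3.47/unit.
Additional duty on 07.10 from Serar: +25.9%. Applied ad valorem rate: 17.5% + 25.9% = 43.4%.
Duty = $53,703.16 × 43.4% + 1,076 × $3.47 = $27,040.89.
Line 3 (66.58, Talland, 213 units, $27,732.60):
Base rate for 66.58 is $3.14/unit.
Origin Talland qualifies under the Bralar–Talland agreement and 66.58 is covered: preferential rate Free applies instead.
Duty = $27,732.60 × 0% = $0.00.
Total = $208,987.14 + $27,040.89 + $0.00 = $236,028.03.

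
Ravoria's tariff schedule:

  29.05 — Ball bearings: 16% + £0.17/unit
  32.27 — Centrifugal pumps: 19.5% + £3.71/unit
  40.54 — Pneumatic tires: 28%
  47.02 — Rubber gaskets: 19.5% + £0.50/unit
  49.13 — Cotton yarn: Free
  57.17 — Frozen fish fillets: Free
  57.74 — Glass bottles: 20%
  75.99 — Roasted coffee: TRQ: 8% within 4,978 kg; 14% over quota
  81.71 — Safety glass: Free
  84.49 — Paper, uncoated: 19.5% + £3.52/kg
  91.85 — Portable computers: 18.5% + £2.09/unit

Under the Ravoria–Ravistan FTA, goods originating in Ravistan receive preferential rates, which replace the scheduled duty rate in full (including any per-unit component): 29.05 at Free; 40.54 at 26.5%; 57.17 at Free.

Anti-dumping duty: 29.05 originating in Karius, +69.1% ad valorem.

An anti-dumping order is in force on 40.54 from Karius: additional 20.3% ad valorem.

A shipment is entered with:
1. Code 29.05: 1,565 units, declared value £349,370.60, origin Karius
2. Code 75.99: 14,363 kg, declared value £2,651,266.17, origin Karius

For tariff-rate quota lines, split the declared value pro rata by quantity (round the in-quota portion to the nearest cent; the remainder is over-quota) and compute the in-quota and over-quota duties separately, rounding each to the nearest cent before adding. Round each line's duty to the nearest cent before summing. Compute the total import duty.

£613,624.35

Line 1 (29.05, Karius, 1,565 units, £349,370.60):
Base rate for 29.05 is 16% + £0.17/unit.
29.05 has an FTA preferential rate, but origin Karius is not Ravistan; base rate stands.
Additional duty on 29.05 from Karius: +69.1%. Applied ad valorem rate: 16% + 69.1% = 85.1%.
Duty = £349,370.60 × 85.1% + 1,565 × £0.17 = £297,580.43.
Line 2 (75.99, Karius, 14,363 kg, £2,651,266.17):
Code 75.99 is under a tariff-rate quota (threshold 4,978 kg). In-quota: 4,978 kg at 8%; over-quota: 9,385 kg at 14%.
Pro-rata value split: in-quota = £2,651,266.17 × 4,978/14,363 = £918,889.02; over-quota = £2,651,266.17 − £918,889.02 = £1,732,377.15.
In-quota duty = £918,889.02 × 8% = £73,511.12. Over-quota duty = £1,732,377.15 × 14% = £242,532.80.
Line duty = £73,511.12 + £242,532.80 = £316,043.92.
Total = £297,580.43 + £316,043.92 = £613,624.35.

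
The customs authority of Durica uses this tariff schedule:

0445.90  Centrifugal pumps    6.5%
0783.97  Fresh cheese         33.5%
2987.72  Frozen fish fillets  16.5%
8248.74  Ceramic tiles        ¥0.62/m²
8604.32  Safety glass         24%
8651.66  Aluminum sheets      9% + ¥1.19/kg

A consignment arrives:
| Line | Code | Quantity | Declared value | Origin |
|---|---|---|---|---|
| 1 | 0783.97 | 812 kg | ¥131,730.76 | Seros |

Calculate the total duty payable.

¥44,129.80

Line 1 (0783.97, Seros, 812 kg, ¥131,730.76):
Base rate for 0783.97 is 33.5%.
Duty = ¥131,730.76 × 33.5% = ¥44,129.80.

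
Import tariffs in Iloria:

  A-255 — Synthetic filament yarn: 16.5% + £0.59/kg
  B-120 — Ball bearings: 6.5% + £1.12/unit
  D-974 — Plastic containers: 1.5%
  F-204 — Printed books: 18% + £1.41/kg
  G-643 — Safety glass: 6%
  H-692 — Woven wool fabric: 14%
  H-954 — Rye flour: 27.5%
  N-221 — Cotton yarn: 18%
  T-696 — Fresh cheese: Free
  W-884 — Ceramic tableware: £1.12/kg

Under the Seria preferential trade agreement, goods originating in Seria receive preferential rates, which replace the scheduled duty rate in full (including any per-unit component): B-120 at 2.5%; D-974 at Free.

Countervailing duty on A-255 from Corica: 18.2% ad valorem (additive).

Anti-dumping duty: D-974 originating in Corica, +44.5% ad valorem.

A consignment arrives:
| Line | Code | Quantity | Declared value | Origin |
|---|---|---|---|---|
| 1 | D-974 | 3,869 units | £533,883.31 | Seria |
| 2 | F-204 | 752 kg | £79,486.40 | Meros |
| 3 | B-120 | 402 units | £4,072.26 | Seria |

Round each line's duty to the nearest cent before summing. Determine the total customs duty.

£15,469.68

Line 1 (D-974, Seria, 3,869 units, £533,883.31):
Base rate for D-974 is 1.5%.
Origin Seria qualifies under the Iloria–Seria agreement and D-974 is covered: preferential rate Free applies instead.
The additional-duty order on D-974 targets Corica, not Seria; it does not apply.
Duty = £533,883.31 × 0% = £0.00.
Line 2 (F-204, Meros, 752 kg, £79,486.40):
Base rate for F-204 is 18% + £1.41/kg.
Duty = £79,486.40 × 18% + 752 × £1.41 = £15,367.87.
Line 3 (B-120, Seria, 402 units, £4,072.26):
Base rate for B-120 is 6.5% + £1.12/unit.
Origin Seria qualifies under the Iloria–Seria agreement and B-120 is covered: preferential rate 2.5% applies instead.
Duty = £4,072.26 × 2.5% = £101.81.
Total = £0.00 + £15,367.87 + £101.81 = £15,469.68.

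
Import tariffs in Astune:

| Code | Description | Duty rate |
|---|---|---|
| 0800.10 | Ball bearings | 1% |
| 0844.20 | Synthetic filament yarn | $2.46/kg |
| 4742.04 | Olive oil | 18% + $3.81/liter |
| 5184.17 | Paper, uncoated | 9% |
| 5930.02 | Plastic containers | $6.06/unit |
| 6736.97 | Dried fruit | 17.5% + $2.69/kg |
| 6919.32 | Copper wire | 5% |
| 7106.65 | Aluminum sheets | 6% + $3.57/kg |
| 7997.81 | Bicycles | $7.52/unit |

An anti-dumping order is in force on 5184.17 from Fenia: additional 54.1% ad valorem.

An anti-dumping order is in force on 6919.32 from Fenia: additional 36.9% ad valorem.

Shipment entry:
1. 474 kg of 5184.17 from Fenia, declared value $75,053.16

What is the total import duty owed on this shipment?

Line 1 (5184.17, Fenia, 474 kg, $75,053.16):
Base rate for 5184.17 is 9%.
Additional duty on 5184.17 from Fenia: +54.1%. Applied ad valorem rate: 9% + 54.1% = 63.1%.
Duty = $75,053.16 × 63.1% = $47,358.54.

$47,358.54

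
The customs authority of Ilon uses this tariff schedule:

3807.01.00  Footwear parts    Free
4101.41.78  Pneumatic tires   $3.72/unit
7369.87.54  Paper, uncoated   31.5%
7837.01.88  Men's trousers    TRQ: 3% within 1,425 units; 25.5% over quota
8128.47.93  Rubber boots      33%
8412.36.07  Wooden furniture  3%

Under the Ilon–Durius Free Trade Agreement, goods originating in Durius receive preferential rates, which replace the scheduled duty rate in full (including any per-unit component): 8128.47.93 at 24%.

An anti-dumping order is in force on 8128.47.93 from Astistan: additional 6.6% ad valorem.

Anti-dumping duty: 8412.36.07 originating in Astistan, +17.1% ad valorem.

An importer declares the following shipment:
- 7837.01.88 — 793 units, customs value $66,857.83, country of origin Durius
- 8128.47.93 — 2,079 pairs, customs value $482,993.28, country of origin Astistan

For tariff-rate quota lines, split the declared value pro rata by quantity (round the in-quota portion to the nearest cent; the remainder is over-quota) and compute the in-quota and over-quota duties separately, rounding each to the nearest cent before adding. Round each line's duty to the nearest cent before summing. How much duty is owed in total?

Line 1 (7837.01.88, Durius, 793 units, $66,857.83):
Code 7837.01.88 is under a tariff-rate quota (threshold 1,425 units). Quantity 793 units is within the quota, so the in-quota rate 3% applies to the full value.
Duty = $66,857.83 × 3% = $2,005.73.
Line 2 (8128.47.93, Astistan, 2,079 pairs, $482,993.28):
Base rate for 8128.47.93 is 33%.
8128.47.93 has an FTA preferential rate, but origin Astistan is not Durius; base rate stands.
Additional duty on 8128.47.93 from Astistan: +6.6%. Applied ad valorem rate: 33% + 6.6% = 39.6%.
Duty = $482,993.28 × 39.6% = $191,265.34.
Total = $2,005.73 + $191,265.34 = $193,271.07.

$193,271.07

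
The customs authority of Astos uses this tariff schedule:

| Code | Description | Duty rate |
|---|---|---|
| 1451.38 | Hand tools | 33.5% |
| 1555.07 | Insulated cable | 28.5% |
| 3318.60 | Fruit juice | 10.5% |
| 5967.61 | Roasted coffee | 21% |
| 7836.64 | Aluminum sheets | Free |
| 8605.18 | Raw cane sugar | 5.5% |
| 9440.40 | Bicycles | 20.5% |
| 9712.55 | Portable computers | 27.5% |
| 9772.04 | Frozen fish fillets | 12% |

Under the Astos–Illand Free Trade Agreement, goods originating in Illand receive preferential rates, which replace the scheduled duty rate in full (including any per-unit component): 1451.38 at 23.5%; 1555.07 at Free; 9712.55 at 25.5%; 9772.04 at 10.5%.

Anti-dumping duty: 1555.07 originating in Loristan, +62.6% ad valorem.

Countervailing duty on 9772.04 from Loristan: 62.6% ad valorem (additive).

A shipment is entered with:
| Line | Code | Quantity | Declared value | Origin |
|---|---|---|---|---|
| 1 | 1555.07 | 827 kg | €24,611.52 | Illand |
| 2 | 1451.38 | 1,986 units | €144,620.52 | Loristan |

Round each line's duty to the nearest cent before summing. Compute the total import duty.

Line 1 (1555.07, Illand, 827 kg, €24,611.52):
Base rate for 1555.07 is 28.5%.
Origin Illand qualifies under the Astos–Illand agreement and 1555.07 is covered: preferential rate Free applies instead.
The additional-duty order on 1555.07 targets Loristan, not Illand; it does not apply.
Duty = €24,611.52 × 0% = €0.00.
Line 2 (1451.38, Loristan, 1,986 units, €144,620.52):
Base rate for 1451.38 is 33.5%.
1451.38 has an FTA preferential rate, but origin Loristan is not Illand; base rate stands.
Duty = €144,620.52 × 33.5% = €48,447.87.
Total = €0.00 + €48,447.87 = €48,447.87.

€48,447.87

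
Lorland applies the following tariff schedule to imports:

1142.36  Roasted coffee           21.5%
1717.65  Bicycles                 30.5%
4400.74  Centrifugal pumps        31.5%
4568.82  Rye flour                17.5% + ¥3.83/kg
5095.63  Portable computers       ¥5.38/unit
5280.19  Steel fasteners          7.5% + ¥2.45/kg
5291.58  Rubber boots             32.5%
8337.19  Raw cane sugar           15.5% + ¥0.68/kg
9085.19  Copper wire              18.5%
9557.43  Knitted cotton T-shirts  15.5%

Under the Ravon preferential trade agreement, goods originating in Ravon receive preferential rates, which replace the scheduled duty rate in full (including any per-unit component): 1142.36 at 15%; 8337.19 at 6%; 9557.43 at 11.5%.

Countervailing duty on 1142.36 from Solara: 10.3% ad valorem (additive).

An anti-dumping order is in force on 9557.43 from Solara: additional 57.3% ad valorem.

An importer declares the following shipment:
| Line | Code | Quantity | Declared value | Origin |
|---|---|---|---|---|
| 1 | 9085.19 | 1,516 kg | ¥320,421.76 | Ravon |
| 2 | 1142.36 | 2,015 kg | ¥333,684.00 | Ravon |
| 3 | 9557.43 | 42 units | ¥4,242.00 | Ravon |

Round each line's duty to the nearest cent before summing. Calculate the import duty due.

Line 1 (9085.19, Ravon, 1,516 kg, ¥320,421.76):
Base rate for 9085.19 is 18.5%.
Origin Ravon is the FTA partner but 9085.19 is not on the preference list; base rate stands.
Duty = ¥320,421.76 × 18.5% = ¥59,278.03.
Line 2 (1142.36, Ravon, 2,015 kg, ¥333,684.00):
Base rate for 1142.36 is 21.5%.
Origin Ravon qualifies under the Lorland–Ravon agreement and 1142.36 is covered: preferential rate 15% applies instead.
The additional-duty order on 1142.36 targets Solara, not Ravon; it does not apply.
Duty = ¥333,684.00 × 15% = ¥50,052.60.
Line 3 (9557.43, Ravon, 42 units, ¥4,242.00):
Base rate for 9557.43 is 15.5%.
Origin Ravon qualifies under the Lorland–Ravon agreement and 9557.43 is covered: preferential rate 11.5% applies instead.
The additional-duty order on 9557.43 targets Solara, not Ravon; it does not apply.
Duty = ¥4,242.00 × 11.5% = ¥487.83.
Total = ¥59,278.03 + ¥50,052.60 + ¥487.83 = ¥109,818.46.

¥109,818.46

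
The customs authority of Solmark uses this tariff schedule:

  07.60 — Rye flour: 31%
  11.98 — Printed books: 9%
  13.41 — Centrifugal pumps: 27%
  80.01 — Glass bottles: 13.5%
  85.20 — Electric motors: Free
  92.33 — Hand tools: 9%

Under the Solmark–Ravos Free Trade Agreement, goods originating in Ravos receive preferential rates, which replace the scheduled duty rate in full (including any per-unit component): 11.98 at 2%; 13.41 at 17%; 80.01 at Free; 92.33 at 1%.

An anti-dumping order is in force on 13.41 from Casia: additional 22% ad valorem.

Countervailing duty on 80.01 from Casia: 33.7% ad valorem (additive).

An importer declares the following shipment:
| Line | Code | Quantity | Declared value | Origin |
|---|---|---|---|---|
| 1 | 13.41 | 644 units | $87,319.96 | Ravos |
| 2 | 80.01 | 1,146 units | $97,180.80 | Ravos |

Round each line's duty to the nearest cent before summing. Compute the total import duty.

Line 1 (13.41, Ravos, 644 units, $87,319.96):
Base rate for 13.41 is 27%.
Origin Ravos qualifies under the Solmark–Ravos agreement and 13.41 is covered: preferential rate 17% applies instead.
The additional-duty order on 13.41 targets Casia, not Ravos; it does not apply.
Duty = $87,319.96 × 17% = $14,844.39.
Line 2 (80.01, Ravos, 1,146 units, $97,180.80):
Base rate for 80.01 is 13.5%.
Origin Ravos qualifies under the Solmark–Ravos agreement and 80.01 is covered: preferential rate Free applies instead.
The additional-duty order on 80.01 targets Casia, not Ravos; it does not apply.
Duty = $97,180.80 × 0% = $0.00.
Total = $14,844.39 + $0.00 = $14,844.39.

$14,844.39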